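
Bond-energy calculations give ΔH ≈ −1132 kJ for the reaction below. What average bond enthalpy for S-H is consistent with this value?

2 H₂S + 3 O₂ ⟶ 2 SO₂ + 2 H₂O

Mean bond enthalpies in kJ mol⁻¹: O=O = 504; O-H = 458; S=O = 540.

D(S-H) ≈ 337 kJ/mol

Let D be the S-H bond energy.
Σ(broken) = 3×504 + 4×D = 1512 + 4D
Σ(formed) = 4×458 + 4×540 = 3992
ΔH = Σ(broken) − Σ(formed) = (1512 + 4D) − (3992) = −2480 + 4D
Setting this equal to −1132 kJ gives 4D = 1348, so D = 337 kJ/mol.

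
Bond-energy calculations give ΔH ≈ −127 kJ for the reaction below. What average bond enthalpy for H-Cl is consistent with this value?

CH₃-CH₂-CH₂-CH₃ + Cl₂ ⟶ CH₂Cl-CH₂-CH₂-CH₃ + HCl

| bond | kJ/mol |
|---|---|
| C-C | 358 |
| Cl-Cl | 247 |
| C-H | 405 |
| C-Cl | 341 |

D(H-Cl) ≈ 438 kJ/mol

Let D be the H-Cl bond energy.
Σ(broken) = 3×358 + 10×405 + 1×247 = 5371
Σ(formed) = 3×358 + 1×341 + 9×405 + 1×D = 5060 + D
ΔH = Σ(broken) − Σ(formed) = (5371) − (5060 + D) = +311 − D
Setting this equal to −127 kJ gives D = 438 kJ/mol.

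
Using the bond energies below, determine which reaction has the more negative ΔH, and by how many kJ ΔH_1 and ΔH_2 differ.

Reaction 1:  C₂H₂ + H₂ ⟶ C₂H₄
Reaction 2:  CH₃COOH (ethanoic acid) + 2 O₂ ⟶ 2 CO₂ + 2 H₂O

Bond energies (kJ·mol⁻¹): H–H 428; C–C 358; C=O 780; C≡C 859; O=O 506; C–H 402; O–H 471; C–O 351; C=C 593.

Reaction 1:
  Bonds broken (reactants):
    C≡C: 1 × 859 = 859
    C–H: 2 × 402 = 804
    H–H: 1 × 428 = 428
    Σ(broken) = 2091 kJ
  Bonds formed (products):
    C–H: 4 × 402 = 1608
    C=C: 1 × 593 = 593
    Σ(formed) = 2201 kJ
  ΔH_1 = 2091 − 2201 = −110 kJ
Reaction 2:
  Bonds broken (reactants):
    C–C: 1 × 358 = 358
    C–H: 3 × 402 = 1206
    C–O: 1 × 351 = 351
    C=O: 1 × 780 = 780
    O–H: 1 × 471 = 471
    O=O: 2 × 506 = 1012
    Σ(broken) = 4178 kJ
  Bonds formed (products):
    C=O: 4 × 780 = 3120
    O–H: 4 × 471 = 1884
    Σ(formed) = 5004 kJ
  ΔH_2 = 4178 − 5004 = −826 kJ
ΔH_1 − ΔH_2 = +716 kJ, so reaction 2 has the more negative ΔH; |ΔH_1 − ΔH_2| = 716 kJ.

Reaction 2, by 716 kJ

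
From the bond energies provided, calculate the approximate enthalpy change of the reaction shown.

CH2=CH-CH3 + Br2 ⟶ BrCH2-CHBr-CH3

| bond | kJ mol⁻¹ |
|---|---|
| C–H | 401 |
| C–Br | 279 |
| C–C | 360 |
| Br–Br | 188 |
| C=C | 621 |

Bonds broken (reactants):
  Br–Br: 1 × 188 = 188
  C–C: 1 × 360 = 360
  C–H: 6 × 401 = 2406
  C=C: 1 × 621 = 621
  Σ(broken) = 3575 kJ
Bonds formed (products):
  C–Br: 2 × 279 = 558
  C–C: 2 × 360 = 720
  C–H: 6 × 401 = 2406
  Σ(formed) = 3684 kJ
ΔH = Σ(broken) − Σ(formed) = 3575 − 3684 = −109 kJ

ΔH ≈ −109 kJ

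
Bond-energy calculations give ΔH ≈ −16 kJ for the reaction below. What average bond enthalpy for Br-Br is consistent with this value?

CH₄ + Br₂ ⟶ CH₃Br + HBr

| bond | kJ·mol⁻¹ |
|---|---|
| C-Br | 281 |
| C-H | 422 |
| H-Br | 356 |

Let D be the Br-Br bond energy.
Σ(broken) = 1×D + 4×422 = 1688 + D
Σ(formed) = 1×281 + 3×422 + 1×356 = 1903
ΔH = Σ(broken) − Σ(formed) = (1688 + D) − (1903) = −215 + D
Setting this equal to −16 kJ gives D = 199 kJ/mol.

D(Br-Br) ≈ 199 kJ/mol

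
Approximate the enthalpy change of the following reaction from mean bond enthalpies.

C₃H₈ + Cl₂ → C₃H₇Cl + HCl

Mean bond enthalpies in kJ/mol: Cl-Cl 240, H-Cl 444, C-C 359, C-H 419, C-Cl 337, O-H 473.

Bonds broken (reactants):
  C-C: 2 × 359 = 718
  C-H: 8 × 419 = 3352
  Cl-Cl: 1 × 240 = 240
  Σ(broken) = 4310 kJ
Bonds formed (products):
  C-C: 2 × 359 = 718
  C-Cl: 1 × 337 = 337
  C-H: 7 × 419 = 2933
  H-Cl: 1 × 444 = 444
  Σ(formed) = 4432 kJ
ΔH = Σ(broken) − Σ(formed) = 4310 − 4432 = −122 kJ

ΔH ≈ −122 kJ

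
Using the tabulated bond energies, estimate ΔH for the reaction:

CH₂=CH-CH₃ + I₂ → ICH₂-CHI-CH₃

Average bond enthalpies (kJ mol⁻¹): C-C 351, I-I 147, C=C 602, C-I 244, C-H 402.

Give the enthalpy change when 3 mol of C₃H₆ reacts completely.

Bonds broken (reactants):
  C-C: 1 × 351 = 351
  C-H: 6 × 402 = 2412
  C=C: 1 × 602 = 602
  I-I: 1 × 147 = 147
  Σ(broken) = 3512 kJ
Bonds formed (products):
  C-C: 2 × 351 = 702
  C-H: 6 × 402 = 2412
  C-I: 2 × 244 = 488
  Σ(formed) = 3602 kJ
ΔH = Σ(broken) − Σ(formed) = 3512 − 3602 = −90 kJ
For 3× the reaction as written: 3 × (−90) = −270 kJ

ΔH = −270 kJ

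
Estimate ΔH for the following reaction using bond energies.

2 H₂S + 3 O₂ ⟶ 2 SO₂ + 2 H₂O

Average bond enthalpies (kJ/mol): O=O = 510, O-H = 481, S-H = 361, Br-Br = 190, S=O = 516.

Bonds broken (reactants):
  O=O: 3 × 510 = 1530
  S-H: 4 × 361 = 1444
  Σ(broken) = 2974 kJ
Bonds formed (products):
  O-H: 4 × 481 = 1924
  S=O: 4 × 516 = 2064
  Σ(formed) = 3988 kJ
ΔH = Σ(broken) − Σ(formed) = 2974 − 3988 = −1014 kJ

ΔH ≈ −1014 kJ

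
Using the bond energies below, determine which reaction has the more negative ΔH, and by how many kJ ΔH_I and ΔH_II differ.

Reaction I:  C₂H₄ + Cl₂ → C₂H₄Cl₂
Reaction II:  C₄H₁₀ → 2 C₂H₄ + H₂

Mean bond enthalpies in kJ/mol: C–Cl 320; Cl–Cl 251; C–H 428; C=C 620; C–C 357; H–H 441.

Reaction I, by 372 kJ

Reaction I:
  Bonds broken (reactants):
    C–H: 4 × 428 = 1712
    C=C: 1 × 620 = 620
    Cl–Cl: 1 × 251 = 251
    Σ(broken) = 2583 kJ
  Bonds formed (products):
    C–C: 1 × 357 = 357
    C–Cl: 2 × 320 = 640
    C–H: 4 × 428 = 1712
    Σ(formed) = 2709 kJ
  ΔH_I = 2583 − 2709 = −126 kJ
Reaction II:
  Bonds broken (reactants):
    C–C: 3 × 357 = 1071
    C–H: 10 × 428 = 4280
    Σ(broken) = 5351 kJ
  Bonds formed (products):
    C–H: 8 × 428 = 3424
    C=C: 2 × 620 = 1240
    H–H: 1 × 441 = 441
    Σ(formed) = 5105 kJ
  ΔH_II = 5351 − 5105 = +246 kJ
ΔH_I − ΔH_II = −372 kJ, so reaction I has the more negative ΔH; |ΔH_I − ΔH_II| = 372 kJ.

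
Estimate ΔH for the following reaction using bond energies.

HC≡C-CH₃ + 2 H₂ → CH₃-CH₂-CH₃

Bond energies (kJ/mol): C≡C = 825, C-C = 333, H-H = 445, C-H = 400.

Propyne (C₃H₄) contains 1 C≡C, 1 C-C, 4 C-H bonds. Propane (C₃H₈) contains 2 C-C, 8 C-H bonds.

ΔH ≈ −218 kJ

Bonds broken (reactants):
  C≡C: 1 × 825 = 825
  C-C: 1 × 333 = 333
  C-H: 4 × 400 = 1600
  H-H: 2 × 445 = 890
  Σ(broken) = 3648 kJ
Bonds formed (products):
  C-C: 2 × 333 = 666
  C-H: 8 × 400 = 3200
  Σ(formed) = 3866 kJ
ΔH = Σ(broken) − Σ(formed) = 3648 − 3866 = −218 kJ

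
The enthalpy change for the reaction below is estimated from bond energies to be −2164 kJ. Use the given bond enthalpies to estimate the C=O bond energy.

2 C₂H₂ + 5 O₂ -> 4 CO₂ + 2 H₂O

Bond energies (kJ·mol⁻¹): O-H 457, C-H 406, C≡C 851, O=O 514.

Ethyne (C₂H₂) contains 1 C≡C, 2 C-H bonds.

D(C=O) ≈ 779 kJ/mol

Let D be the C=O bond energy.
Σ(broken) = 2×851 + 4×406 + 5×514 = 5896
Σ(formed) = 8×D + 4×457 = 1828 + 8D
ΔH = Σ(broken) − Σ(formed) = (5896) − (1828 + 8D) = +4068 − 8D
Setting this equal to −2164 kJ gives 8D = 6232, so D = 779 kJ/mol.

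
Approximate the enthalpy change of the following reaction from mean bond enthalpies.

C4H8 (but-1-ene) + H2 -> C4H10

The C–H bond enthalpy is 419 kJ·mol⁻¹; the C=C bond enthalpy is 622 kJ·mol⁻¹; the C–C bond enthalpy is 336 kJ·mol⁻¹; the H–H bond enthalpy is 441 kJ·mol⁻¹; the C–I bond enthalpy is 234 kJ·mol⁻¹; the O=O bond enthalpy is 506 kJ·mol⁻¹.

ΔH ≈ −111 kJ

Bonds broken (reactants):
  C–C: 2 × 336 = 672
  C–H: 8 × 419 = 3352
  C=C: 1 × 622 = 622
  H–H: 1 × 441 = 441
  Σ(broken) = 5087 kJ
Bonds formed (products):
  C–C: 3 × 336 = 1008
  C–H: 10 × 419 = 4190
  Σ(formed) = 5198 kJ
ΔH = Σ(broken) − Σ(formed) = 5087 − 5198 = −111 kJ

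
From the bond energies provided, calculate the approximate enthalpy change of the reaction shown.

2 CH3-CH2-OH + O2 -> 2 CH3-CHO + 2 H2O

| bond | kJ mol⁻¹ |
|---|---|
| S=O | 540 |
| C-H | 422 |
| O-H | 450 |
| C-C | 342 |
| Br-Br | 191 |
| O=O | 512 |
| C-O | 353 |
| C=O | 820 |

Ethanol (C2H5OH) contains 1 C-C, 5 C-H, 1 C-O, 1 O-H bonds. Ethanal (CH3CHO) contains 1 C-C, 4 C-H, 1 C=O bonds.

Bonds broken (reactants):
  C-C: 2 × 342 = 684
  C-H: 10 × 422 = 4220
  C-O: 2 × 353 = 706
  O-H: 2 × 450 = 900
  O=O: 1 × 512 = 512
  Σ(broken) = 7022 kJ
Bonds formed (products):
  C-C: 2 × 342 = 684
  C-H: 8 × 422 = 3376
  C=O: 2 × 820 = 1640
  O-H: 4 × 450 = 1800
  Σ(formed) = 7500 kJ
ΔH = Σ(broken) − Σ(formed) = 7022 − 7500 = −478 kJ

ΔH ≈ −478 kJ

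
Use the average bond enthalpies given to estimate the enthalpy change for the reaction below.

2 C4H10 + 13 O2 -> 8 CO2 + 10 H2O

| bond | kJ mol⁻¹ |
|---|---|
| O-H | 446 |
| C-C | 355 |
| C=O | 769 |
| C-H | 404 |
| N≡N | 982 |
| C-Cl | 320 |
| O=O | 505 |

Bonds broken (reactants):
  C-C: 6 × 355 = 2130
  C-H: 20 × 404 = 8080
  O=O: 13 × 505 = 6565
  Σ(broken) = 16775 kJ
Bonds formed (products):
  C=O: 16 × 769 = 12304
  O-H: 20 × 446 = 8920
  Σ(formed) = 21224 kJ
ΔH = Σ(broken) − Σ(formed) = 16775 − 21224 = −4449 kJ

ΔH ≈ −4449 kJ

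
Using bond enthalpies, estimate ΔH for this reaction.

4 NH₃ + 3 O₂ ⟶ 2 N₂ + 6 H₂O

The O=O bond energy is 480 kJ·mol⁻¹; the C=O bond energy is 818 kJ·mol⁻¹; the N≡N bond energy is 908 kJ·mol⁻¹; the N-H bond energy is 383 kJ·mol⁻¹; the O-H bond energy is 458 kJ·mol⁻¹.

ΔH ≈ −1276 kJ

Bonds broken (reactants):
  N-H: 12 × 383 = 4596
  O=O: 3 × 480 = 1440
  Σ(broken) = 6036 kJ
Bonds formed (products):
  N≡N: 2 × 908 = 1816
  O-H: 12 × 458 = 5496
  Σ(formed) = 7312 kJ
ΔH = Σ(broken) − Σ(formed) = 6036 − 7312 = −1276 kJ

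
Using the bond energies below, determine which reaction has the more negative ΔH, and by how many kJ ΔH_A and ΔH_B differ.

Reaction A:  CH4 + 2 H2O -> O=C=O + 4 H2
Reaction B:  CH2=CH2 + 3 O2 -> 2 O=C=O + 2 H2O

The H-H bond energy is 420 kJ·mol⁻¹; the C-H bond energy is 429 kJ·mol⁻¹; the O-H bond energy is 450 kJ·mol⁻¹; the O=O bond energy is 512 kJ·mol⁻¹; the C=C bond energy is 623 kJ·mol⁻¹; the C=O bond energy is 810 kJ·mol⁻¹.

Reaction B, by 1381 kJ

Reaction A:
  Bonds broken (reactants):
    C-H: 4 × 429 = 1716
    O-H: 4 × 450 = 1800
    Σ(broken) = 3516 kJ
  Bonds formed (products):
    C=O: 2 × 810 = 1620
    H-H: 4 × 420 = 1680
    Σ(formed) = 3300 kJ
  ΔH_A = 3516 − 3300 = +216 kJ
Reaction B:
  Bonds broken (reactants):
    C-H: 4 × 429 = 1716
    C=C: 1 × 623 = 623
    O=O: 3 × 512 = 1536
    Σ(broken) = 3875 kJ
  Bonds formed (products):
    C=O: 4 × 810 = 3240
    O-H: 4 × 450 = 1800
    Σ(formed) = 5040 kJ
  ΔH_B = 3875 − 5040 = −1165 kJ
ΔH_A − ΔH_B = +1381 kJ, so reaction B has the more negative ΔH; |ΔH_A − ΔH_B| = 1381 kJ.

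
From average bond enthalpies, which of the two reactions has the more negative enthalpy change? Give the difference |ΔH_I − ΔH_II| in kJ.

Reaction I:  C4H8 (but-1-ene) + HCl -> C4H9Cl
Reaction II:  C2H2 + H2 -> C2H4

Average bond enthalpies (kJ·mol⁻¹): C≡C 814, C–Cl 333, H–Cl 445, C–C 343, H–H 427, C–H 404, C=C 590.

Reaction I:
  Bonds broken (reactants):
    C–C: 2 × 343 = 686
    C–H: 8 × 404 = 3232
    C=C: 1 × 590 = 590
    H–Cl: 1 × 445 = 445
    Σ(broken) = 4953 kJ
  Bonds formed (products):
    C–C: 3 × 343 = 1029
    C–Cl: 1 × 333 = 333
    C–H: 9 × 404 = 3636
    Σ(formed) = 4998 kJ
  ΔH_I = 4953 − 4998 = −45 kJ
Reaction II:
  Bonds broken (reactants):
    C≡C: 1 × 814 = 814
    C–H: 2 × 404 = 808
    H–H: 1 × 427 = 427
    Σ(broken) = 2049 kJ
  Bonds formed (products):
    C–H: 4 × 404 = 1616
    C=C: 1 × 590 = 590
    Σ(formed) = 2206 kJ
  ΔH_II = 2049 − 2206 = −157 kJ
ΔH_I − ΔH_II = +112 kJ, so reaction II has the more negative ΔH; |ΔH_I − ΔH_II| = 112 kJ.

Reaction II, by 112 kJ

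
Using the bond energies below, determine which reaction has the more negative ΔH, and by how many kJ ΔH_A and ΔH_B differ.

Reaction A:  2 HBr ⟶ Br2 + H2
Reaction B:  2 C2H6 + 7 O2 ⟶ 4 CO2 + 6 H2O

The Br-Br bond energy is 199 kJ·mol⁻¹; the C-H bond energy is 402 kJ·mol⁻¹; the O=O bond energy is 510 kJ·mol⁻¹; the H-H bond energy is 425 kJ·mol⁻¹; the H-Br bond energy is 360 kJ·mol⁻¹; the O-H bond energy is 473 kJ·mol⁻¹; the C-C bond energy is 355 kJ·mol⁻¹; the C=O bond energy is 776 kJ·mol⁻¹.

Reaction A:
  Bonds broken (reactants):
    H-Br: 2 × 360 = 720
    Σ(broken) = 720 kJ
  Bonds formed (products):
    Br-Br: 1 × 199 = 199
    H-H: 1 × 425 = 425
    Σ(formed) = 624 kJ
  ΔH_A = 720 − 624 = +96 kJ
Reaction B:
  Bonds broken (reactants):
    C-C: 2 × 355 = 710
    C-H: 12 × 402 = 4824
    O=O: 7 × 510 = 3570
    Σ(broken) = 9104 kJ
  Bonds formed (products):
    C=O: 8 × 776 = 6208
    O-H: 12 × 473 = 5676
    Σ(formed) = 11884 kJ
  ΔH_B = 9104 − 11884 = −2780 kJ
ΔH_A − ΔH_B = +2876 kJ, so reaction B has the more negative ΔH; |ΔH_A − ΔH_B| = 2876 kJ.

Reaction B, by 2876 kJ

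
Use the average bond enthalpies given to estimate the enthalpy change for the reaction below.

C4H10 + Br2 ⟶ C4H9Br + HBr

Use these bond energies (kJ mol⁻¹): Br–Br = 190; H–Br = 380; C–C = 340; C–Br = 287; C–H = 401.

Bonds broken (reactants):
  Br–Br: 1 × 190 = 190
  C–C: 3 × 340 = 1020
  C–H: 10 × 401 = 4010
  Σ(broken) = 5220 kJ
Bonds formed (products):
  C–Br: 1 × 287 = 287
  C–C: 3 × 340 = 1020
  C–H: 9 × 401 = 3609
  H–Br: 1 × 380 = 380
  Σ(formed) = 5296 kJ
ΔH = Σ(broken) − Σ(formed) = 5220 − 5296 = −76 kJ

ΔH ≈ −76 kJ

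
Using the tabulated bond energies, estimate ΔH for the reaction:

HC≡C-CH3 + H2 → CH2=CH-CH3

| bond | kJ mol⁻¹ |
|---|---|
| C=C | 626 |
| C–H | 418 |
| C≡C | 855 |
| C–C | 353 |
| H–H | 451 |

ΔH ≈ −156 kJ

Bonds broken (reactants):
  C≡C: 1 × 855 = 855
  C–C: 1 × 353 = 353
  C–H: 4 × 418 = 1672
  H–H: 1 × 451 = 451
  Σ(broken) = 3331 kJ
Bonds formed (products):
  C–C: 1 × 353 = 353
  C–H: 6 × 418 = 2508
  C=C: 1 × 626 = 626
  Σ(formed) = 3487 kJ
ΔH = Σ(broken) − Σ(formed) = 3331 − 3487 = −156 kJ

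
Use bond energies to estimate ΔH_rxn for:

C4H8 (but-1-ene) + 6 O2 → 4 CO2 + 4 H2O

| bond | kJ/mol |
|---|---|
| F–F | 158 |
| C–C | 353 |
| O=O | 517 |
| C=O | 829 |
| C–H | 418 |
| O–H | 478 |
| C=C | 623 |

Bonds broken (reactants):
  C–C: 2 × 353 = 706
  C–H: 8 × 418 = 3344
  C=C: 1 × 623 = 623
  O=O: 6 × 517 = 3102
  Σ(broken) = 7775 kJ
Bonds formed (products):
  C=O: 8 × 829 = 6632
  O–H: 8 × 478 = 3824
  Σ(formed) = 10456 kJ
ΔH = Σ(broken) − Σ(formed) = 7775 − 10456 = −2681 kJ

ΔH ≈ −2681 kJ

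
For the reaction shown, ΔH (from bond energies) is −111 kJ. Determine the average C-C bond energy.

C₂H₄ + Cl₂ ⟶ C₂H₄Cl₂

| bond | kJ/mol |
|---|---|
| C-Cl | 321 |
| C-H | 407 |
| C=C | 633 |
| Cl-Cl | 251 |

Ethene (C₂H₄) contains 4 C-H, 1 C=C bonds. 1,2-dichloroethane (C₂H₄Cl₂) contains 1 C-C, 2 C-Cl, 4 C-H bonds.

Let D be the C-C bond energy.
Σ(broken) = 4×407 + 1×633 + 1×251 = 2512
Σ(formed) = 1×D + 2×321 + 4×407 = 2270 + D
ΔH = Σ(broken) − Σ(formed) = (2512) − (2270 + D) = +242 − D
Setting this equal to −111 kJ gives D = 353 kJ/mol.

D(C-C) ≈ 353 kJ/mol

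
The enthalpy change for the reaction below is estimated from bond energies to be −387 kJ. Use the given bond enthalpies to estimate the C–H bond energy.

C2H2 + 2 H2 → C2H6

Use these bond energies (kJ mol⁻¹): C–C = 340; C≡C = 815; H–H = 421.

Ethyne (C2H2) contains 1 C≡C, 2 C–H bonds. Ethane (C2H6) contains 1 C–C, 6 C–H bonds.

D(C–H) ≈ 426 kJ/mol

Let D be the C–H bond energy.
Σ(broken) = 1×815 + 2×D + 2×421 = 1657 + 2D
Σ(formed) = 1×340 + 6×D = 340 + 6D
ΔH = Σ(broken) − Σ(formed) = (1657 + 2D) − (340 + 6D) = +1317 − 4D
Setting this equal to −387 kJ gives 4D = 1704, so D = 426 kJ/mol.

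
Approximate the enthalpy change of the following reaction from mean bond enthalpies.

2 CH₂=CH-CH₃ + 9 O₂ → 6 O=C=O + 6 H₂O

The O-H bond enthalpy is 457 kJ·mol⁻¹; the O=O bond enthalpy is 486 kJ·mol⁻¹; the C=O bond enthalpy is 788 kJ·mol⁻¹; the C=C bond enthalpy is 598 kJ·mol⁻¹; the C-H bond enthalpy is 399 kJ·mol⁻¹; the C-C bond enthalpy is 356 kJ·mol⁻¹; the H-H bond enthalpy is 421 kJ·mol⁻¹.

ΔH ≈ −3870 kJ

Bonds broken (reactants):
  C-C: 2 × 356 = 712
  C-H: 12 × 399 = 4788
  C=C: 2 × 598 = 1196
  O=O: 9 × 486 = 4374
  Σ(broken) = 11070 kJ
Bonds formed (products):
  C=O: 12 × 788 = 9456
  O-H: 12 × 457 = 5484
  Σ(formed) = 14940 kJ
ΔH = Σ(broken) − Σ(formed) = 11070 − 14940 = −3870 kJ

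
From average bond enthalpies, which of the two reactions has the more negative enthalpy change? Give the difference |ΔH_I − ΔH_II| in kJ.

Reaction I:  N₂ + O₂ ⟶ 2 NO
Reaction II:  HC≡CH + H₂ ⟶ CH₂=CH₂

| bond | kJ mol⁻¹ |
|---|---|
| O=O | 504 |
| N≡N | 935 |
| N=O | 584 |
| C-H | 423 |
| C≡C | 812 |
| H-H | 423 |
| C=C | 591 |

Reaction I:
  Bonds broken (reactants):
    N≡N: 1 × 935 = 935
    O=O: 1 × 504 = 504
    Σ(broken) = 1439 kJ
  Bonds formed (products):
    N=O: 2 × 584 = 1168
    Σ(formed) = 1168 kJ
  ΔH_I = 1439 − 1168 = +271 kJ
Reaction II:
  Bonds broken (reactants):
    C≡C: 1 × 812 = 812
    C-H: 2 × 423 = 846
    H-H: 1 × 423 = 423
    Σ(broken) = 2081 kJ
  Bonds formed (products):
    C-H: 4 × 423 = 1692
    C=C: 1 × 591 = 591
    Σ(formed) = 2283 kJ
  ΔH_II = 2081 − 2283 = −202 kJ
ΔH_I − ΔH_II = +473 kJ, so reaction II has the more negative ΔH; |ΔH_I − ΔH_II| = 473 kJ.

Reaction II, by 473 kJ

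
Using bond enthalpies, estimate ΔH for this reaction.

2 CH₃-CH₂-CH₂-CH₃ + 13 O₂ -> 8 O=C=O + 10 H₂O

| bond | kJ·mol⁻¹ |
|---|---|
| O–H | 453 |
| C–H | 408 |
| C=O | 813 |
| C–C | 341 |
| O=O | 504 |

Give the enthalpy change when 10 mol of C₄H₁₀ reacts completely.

Bonds broken (reactants):
  C–C: 6 × 341 = 2046
  C–H: 20 × 408 = 8160
  O=O: 13 × 504 = 6552
  Σ(broken) = 16758 kJ
Bonds formed (products):
  C=O: 16 × 813 = 13008
  O–H: 20 × 453 = 9060
  Σ(formed) = 22068 kJ
ΔH = Σ(broken) − Σ(formed) = 16758 − 22068 = −5310 kJ
For 5× the reaction as written: 5 × (−5310) = −26550 kJ

ΔH = −26550 kJ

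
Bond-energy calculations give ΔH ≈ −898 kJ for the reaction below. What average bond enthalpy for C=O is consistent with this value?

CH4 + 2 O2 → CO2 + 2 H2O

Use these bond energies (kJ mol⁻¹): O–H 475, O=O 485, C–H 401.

Let D be the C=O bond energy.
Σ(broken) = 4×401 + 2×485 = 2574
Σ(formed) = 2×D + 4×475 = 1900 + 2D
ΔH = Σ(broken) − Σ(formed) = (2574) − (1900 + 2D) = +674 − 2D
Setting this equal to −898 kJ gives 2D = 1572, so D = 786 kJ/mol.

D(C=O) ≈ 786 kJ/mol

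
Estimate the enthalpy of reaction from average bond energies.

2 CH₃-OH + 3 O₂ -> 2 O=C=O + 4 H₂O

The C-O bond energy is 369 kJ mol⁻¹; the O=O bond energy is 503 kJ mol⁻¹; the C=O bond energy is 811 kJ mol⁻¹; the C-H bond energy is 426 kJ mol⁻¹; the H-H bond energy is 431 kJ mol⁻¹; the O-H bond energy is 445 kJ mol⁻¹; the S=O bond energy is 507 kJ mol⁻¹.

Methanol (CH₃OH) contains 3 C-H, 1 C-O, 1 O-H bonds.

ΔH ≈ −1111 kJ

Bonds broken (reactants):
  C-H: 6 × 426 = 2556
  C-O: 2 × 369 = 738
  O-H: 2 × 445 = 890
  O=O: 3 × 503 = 1509
  Σ(broken) = 5693 kJ
Bonds formed (products):
  C=O: 4 × 811 = 3244
  O-H: 8 × 445 = 3560
  Σ(formed) = 6804 kJ
ΔH = Σ(broken) − Σ(formed) = 5693 − 6804 = −1111 kJ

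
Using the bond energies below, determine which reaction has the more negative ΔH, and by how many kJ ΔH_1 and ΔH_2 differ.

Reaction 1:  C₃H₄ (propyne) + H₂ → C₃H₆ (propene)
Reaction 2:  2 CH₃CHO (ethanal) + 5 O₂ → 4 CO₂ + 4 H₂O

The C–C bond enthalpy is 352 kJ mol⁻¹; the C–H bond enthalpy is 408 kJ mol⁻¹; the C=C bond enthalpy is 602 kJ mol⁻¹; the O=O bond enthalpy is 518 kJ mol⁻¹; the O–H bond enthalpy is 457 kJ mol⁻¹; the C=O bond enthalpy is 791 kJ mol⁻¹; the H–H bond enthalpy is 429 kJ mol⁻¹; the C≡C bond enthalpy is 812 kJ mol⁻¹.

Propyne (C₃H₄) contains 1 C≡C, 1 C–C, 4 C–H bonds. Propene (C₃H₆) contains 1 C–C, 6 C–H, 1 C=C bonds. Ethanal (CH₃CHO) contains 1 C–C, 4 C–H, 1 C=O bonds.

Reaction 2, by 1667 kJ

Reaction 1:
  Bonds broken (reactants):
    C≡C: 1 × 812 = 812
    C–C: 1 × 352 = 352
    C–H: 4 × 408 = 1632
    H–H: 1 × 429 = 429
    Σ(broken) = 3225 kJ
  Bonds formed (products):
    C–C: 1 × 352 = 352
    C–H: 6 × 408 = 2448
    C=C: 1 × 602 = 602
    Σ(formed) = 3402 kJ
  ΔH_1 = 3225 − 3402 = −177 kJ
Reaction 2:
  Bonds broken (reactants):
    C–C: 2 × 352 = 704
    C–H: 8 × 408 = 3264
    C=O: 2 × 791 = 1582
    O=O: 5 × 518 = 2590
    Σ(broken) = 8140 kJ
  Bonds formed (products):
    C=O: 8 × 791 = 6328
    O–H: 8 × 457 = 3656
    Σ(formed) = 9984 kJ
  ΔH_2 = 8140 − 9984 = −1844 kJ
ΔH_1 − ΔH_2 = +1667 kJ, so reaction 2 has the more negative ΔH; |ΔH_1 − ΔH_2| = 1667 kJ.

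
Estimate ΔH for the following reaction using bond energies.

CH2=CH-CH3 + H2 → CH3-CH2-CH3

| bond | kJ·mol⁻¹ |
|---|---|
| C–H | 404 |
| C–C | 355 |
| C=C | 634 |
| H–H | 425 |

Bonds broken (reactants):
  C–C: 1 × 355 = 355
  C–H: 6 × 404 = 2424
  C=C: 1 × 634 = 634
  H–H: 1 × 425 = 425
  Σ(broken) = 3838 kJ
Bonds formed (products):
  C–C: 2 × 355 = 710
  C–H: 8 × 404 = 3232
  Σ(formed) = 3942 kJ
ΔH = Σ(broken) − Σ(formed) = 3838 − 3942 = −104 kJ

ΔH ≈ −104 kJ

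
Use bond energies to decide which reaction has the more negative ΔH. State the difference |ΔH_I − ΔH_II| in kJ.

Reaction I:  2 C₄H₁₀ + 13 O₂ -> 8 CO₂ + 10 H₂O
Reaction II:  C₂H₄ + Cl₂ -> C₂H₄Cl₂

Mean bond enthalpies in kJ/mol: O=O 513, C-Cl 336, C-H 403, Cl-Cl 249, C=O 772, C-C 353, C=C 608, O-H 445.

Reaction I, by 4237 kJ

Reaction I:
  Bonds broken (reactants):
    C-C: 6 × 353 = 2118
    C-H: 20 × 403 = 8060
    O=O: 13 × 513 = 6669
    Σ(broken) = 16847 kJ
  Bonds formed (products):
    C=O: 16 × 772 = 12352
    O-H: 20 × 445 = 8900
    Σ(formed) = 21252 kJ
  ΔH_I = 16847 − 21252 = −4405 kJ
Reaction II:
  Bonds broken (reactants):
    C-H: 4 × 403 = 1612
    C=C: 1 × 608 = 608
    Cl-Cl: 1 × 249 = 249
    Σ(broken) = 2469 kJ
  Bonds formed (products):
    C-C: 1 × 353 = 353
    C-Cl: 2 × 336 = 672
    C-H: 4 × 403 = 1612
    Σ(formed) = 2637 kJ
  ΔH_II = 2469 − 2637 = −168 kJ
ΔH_I − ΔH_II = −4237 kJ, so reaction I has the more negative ΔH; |ΔH_I − ΔH_II| = 4237 kJ.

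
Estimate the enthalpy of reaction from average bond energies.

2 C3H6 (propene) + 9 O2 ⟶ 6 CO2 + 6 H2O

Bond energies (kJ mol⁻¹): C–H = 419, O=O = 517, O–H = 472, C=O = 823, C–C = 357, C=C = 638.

ΔH ≈ −3869 kJ

Bonds broken (reactants):
  C–C: 2 × 357 = 714
  C–H: 12 × 419 = 5028
  C=C: 2 × 638 = 1276
  O=O: 9 × 517 = 4653
  Σ(broken) = 11671 kJ
Bonds formed (products):
  C=O: 12 × 823 = 9876
  O–H: 12 × 472 = 5664
  Σ(formed) = 15540 kJ
ΔH = Σ(broken) − Σ(formed) = 11671 − 15540 = −3869 kJ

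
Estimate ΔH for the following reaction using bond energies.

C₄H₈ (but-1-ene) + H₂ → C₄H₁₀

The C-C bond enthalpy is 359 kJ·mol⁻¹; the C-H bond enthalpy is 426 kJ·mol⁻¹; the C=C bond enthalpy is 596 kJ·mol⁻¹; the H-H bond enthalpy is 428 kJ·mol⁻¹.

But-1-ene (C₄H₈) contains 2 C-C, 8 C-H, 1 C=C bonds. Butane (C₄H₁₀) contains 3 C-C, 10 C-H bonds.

ΔH ≈ −187 kJ

Bonds broken (reactants):
  C-C: 2 × 359 = 718
  C-H: 8 × 426 = 3408
  C=C: 1 × 596 = 596
  H-H: 1 × 428 = 428
  Σ(broken) = 5150 kJ
Bonds formed (products):
  C-C: 3 × 359 = 1077
  C-H: 10 × 426 = 4260
  Σ(formed) = 5337 kJ
ΔH = Σ(broken) − Σ(formed) = 5150 − 5337 = −187 kJ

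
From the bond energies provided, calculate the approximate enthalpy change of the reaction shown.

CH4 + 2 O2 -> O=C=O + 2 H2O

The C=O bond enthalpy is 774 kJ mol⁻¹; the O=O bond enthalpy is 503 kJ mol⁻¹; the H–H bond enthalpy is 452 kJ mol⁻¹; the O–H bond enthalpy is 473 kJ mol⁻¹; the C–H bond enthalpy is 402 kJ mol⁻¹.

ΔH ≈ −826 kJ

Bonds broken (reactants):
  C–H: 4 × 402 = 1608
  O=O: 2 × 503 = 1006
  Σ(broken) = 2614 kJ
Bonds formed (products):
  C=O: 2 × 774 = 1548
  O–H: 4 × 473 = 1892
  Σ(formed) = 3440 kJ
ΔH = Σ(broken) − Σ(formed) = 2614 − 3440 = −826 kJ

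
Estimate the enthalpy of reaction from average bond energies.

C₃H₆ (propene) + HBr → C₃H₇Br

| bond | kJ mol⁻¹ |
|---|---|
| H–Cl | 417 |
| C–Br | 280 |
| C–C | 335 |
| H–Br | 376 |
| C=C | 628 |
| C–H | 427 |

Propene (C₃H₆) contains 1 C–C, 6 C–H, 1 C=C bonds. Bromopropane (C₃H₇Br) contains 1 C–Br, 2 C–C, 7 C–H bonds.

Bonds broken (reactants):
  C–C: 1 × 335 = 335
  C–H: 6 × 427 = 2562
  C=C: 1 × 628 = 628
  H–Br: 1 × 376 = 376
  Σ(broken) = 3901 kJ
Bonds formed (products):
  C–Br: 1 × 280 = 280
  C–C: 2 × 335 = 670
  C–H: 7 × 427 = 2989
  Σ(formed) = 3939 kJ
ΔH = Σ(broken) − Σ(formed) = 3901 − 3939 = −38 kJ

ΔH ≈ −38 kJ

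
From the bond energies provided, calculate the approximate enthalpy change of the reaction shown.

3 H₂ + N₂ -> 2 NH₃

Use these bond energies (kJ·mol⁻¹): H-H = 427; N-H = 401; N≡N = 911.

Bonds broken (reactants):
  H-H: 3 × 427 = 1281
  N≡N: 1 × 911 = 911
  Σ(broken) = 2192 kJ
Bonds formed (products):
  N-H: 6 × 401 = 2406
  Σ(formed) = 2406 kJ
ΔH = Σ(broken) − Σ(formed) = 2192 − 2406 = −214 kJ

ΔH ≈ −214 kJ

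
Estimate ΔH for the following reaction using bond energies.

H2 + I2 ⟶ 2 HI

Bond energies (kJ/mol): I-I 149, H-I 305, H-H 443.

Bonds broken (reactants):
  H-H: 1 × 443 = 443
  I-I: 1 × 149 = 149
  Σ(broken) = 592 kJ
Bonds formed (products):
  H-I: 2 × 305 = 610
  Σ(formed) = 610 kJ
ΔH = Σ(broken) − Σ(formed) = 592 − 610 = −18 kJ

ΔH ≈ −18 kJ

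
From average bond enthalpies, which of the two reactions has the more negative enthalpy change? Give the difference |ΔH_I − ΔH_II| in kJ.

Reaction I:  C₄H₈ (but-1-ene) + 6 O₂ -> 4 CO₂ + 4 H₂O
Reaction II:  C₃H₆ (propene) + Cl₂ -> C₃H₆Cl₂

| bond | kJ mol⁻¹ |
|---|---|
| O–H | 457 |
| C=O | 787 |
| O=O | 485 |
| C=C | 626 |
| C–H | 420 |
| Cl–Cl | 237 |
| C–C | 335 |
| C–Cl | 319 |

Reaction I:
  Bonds broken (reactants):
    C–C: 2 × 335 = 670
    C–H: 8 × 420 = 3360
    C=C: 1 × 626 = 626
    O=O: 6 × 485 = 2910
    Σ(broken) = 7566 kJ
  Bonds formed (products):
    C=O: 8 × 787 = 6296
    O–H: 8 × 457 = 3656
    Σ(formed) = 9952 kJ
  ΔH_I = 7566 − 9952 = −2386 kJ
Reaction II:
  Bonds broken (reactants):
    C–C: 1 × 335 = 335
    C–H: 6 × 420 = 2520
    C=C: 1 × 626 = 626
    Cl–Cl: 1 × 237 = 237
    Σ(broken) = 3718 kJ
  Bonds formed (products):
    C–C: 2 × 335 = 670
    C–Cl: 2 × 319 = 638
    C–H: 6 × 420 = 2520
    Σ(formed) = 3828 kJ
  ΔH_II = 3718 − 3828 = −110 kJ
ΔH_I − ΔH_II = −2276 kJ, so reaction I has the more negative ΔH; |ΔH_I − ΔH_II| = 2276 kJ.

Reaction I, by 2276 kJ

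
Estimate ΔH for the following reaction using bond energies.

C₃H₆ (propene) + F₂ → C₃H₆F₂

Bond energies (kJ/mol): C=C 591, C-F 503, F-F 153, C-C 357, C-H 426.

Bonds broken (reactants):
  C-C: 1 × 357 = 357
  C-H: 6 × 426 = 2556
  C=C: 1 × 591 = 591
  F-F: 1 × 153 = 153
  Σ(broken) = 3657 kJ
Bonds formed (products):
  C-C: 2 × 357 = 714
  C-F: 2 × 503 = 1006
  C-H: 6 × 426 = 2556
  Σ(formed) = 4276 kJ
ΔH = Σ(broken) − Σ(formed) = 3657 − 4276 = −619 kJ

ΔH ≈ −619 kJ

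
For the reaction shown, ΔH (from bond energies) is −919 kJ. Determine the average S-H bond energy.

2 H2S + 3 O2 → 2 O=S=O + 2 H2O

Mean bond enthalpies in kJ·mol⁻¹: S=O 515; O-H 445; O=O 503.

Let D be the S-H bond energy.
Σ(broken) = 3×503 + 4×D = 1509 + 4D
Σ(formed) = 4×445 + 4×515 = 3840
ΔH = Σ(broken) − Σ(formed) = (1509 + 4D) − (3840) = −2331 + 4D
Setting this equal to −919 kJ gives 4D = 1412, so D = 353 kJ/mol.

D(S-H) ≈ 353 kJ/mol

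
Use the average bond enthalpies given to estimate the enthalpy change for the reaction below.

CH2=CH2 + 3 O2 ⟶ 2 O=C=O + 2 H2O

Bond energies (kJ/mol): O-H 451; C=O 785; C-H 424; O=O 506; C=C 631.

Bonds broken (reactants):
  C-H: 4 × 424 = 1696
  C=C: 1 × 631 = 631
  O=O: 3 × 506 = 1518
  Σ(broken) = 3845 kJ
Bonds formed (products):
  C=O: 4 × 785 = 3140
  O-H: 4 × 451 = 1804
  Σ(formed) = 4944 kJ
ΔH = Σ(broken) − Σ(formed) = 3845 − 4944 = −1099 kJ

ΔH ≈ −1099 kJ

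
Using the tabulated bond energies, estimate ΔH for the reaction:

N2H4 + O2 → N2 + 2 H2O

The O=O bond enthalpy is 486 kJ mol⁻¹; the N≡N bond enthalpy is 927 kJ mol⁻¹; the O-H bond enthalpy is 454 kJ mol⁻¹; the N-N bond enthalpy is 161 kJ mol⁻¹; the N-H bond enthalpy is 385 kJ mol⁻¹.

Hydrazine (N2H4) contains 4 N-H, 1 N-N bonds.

ΔH ≈ −556 kJ

Bonds broken (reactants):
  N-H: 4 × 385 = 1540
  N-N: 1 × 161 = 161
  O=O: 1 × 486 = 486
  Σ(broken) = 2187 kJ
Bonds formed (products):
  N≡N: 1 × 927 = 927
  O-H: 4 × 454 = 1816
  Σ(formed) = 2743 kJ
ΔH = Σ(broken) − Σ(formed) = 2187 − 2743 = −556 kJ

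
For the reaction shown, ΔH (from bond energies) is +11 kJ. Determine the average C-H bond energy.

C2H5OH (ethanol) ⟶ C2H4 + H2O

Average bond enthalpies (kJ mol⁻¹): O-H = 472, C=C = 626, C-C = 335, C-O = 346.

Let D be the C-H bond energy.
Σ(broken) = 1×335 + 5×D + 1×346 + 1×472 = 1153 + 5D
Σ(formed) = 4×D + 1×626 + 2×472 = 1570 + 4D
ΔH = Σ(broken) − Σ(formed) = (1153 + 5D) − (1570 + 4D) = −417 + D
Setting this equal to +11 kJ gives D = 428 kJ/mol.

D(C-H) ≈ 428 kJ/mol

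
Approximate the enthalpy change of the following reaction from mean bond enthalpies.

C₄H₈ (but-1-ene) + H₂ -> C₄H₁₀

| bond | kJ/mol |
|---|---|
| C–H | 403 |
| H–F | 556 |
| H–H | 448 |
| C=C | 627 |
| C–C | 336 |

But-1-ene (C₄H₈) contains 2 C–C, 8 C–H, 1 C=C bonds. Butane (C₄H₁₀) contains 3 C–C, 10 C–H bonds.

Bonds broken (reactants):
  C–C: 2 × 336 = 672
  C–H: 8 × 403 = 3224
  C=C: 1 × 627 = 627
  H–H: 1 × 448 = 448
  Σ(broken) = 4971 kJ
Bonds formed (products):
  C–C: 3 × 336 = 1008
  C–H: 10 × 403 = 4030
  Σ(formed) = 5038 kJ
ΔH = Σ(broken) − Σ(formed) = 4971 − 5038 = −67 kJ

ΔH ≈ −67 kJ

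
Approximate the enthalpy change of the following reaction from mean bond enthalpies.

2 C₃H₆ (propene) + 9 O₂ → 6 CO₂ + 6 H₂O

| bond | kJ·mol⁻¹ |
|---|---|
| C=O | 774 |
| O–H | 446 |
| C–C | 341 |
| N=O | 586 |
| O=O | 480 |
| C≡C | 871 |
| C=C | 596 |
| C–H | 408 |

ΔH ≈ −3550 kJ

Bonds broken (reactants):
  C–C: 2 × 341 = 682
  C–H: 12 × 408 = 4896
  C=C: 2 × 596 = 1192
  O=O: 9 × 480 = 4320
  Σ(broken) = 11090 kJ
Bonds formed (products):
  C=O: 12 × 774 = 9288
  O–H: 12 × 446 = 5352
  Σ(formed) = 14640 kJ
ΔH = Σ(broken) − Σ(formed) = 11090 − 14640 = −3550 kJ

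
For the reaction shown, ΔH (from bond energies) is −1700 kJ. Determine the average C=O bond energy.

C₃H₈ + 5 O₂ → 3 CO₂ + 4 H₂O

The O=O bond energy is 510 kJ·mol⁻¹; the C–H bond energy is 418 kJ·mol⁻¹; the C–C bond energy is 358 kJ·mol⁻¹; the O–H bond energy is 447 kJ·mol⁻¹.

Let D be the C=O bond energy.
Σ(broken) = 2×358 + 8×418 + 5×510 = 6610
Σ(formed) = 6×D + 8×447 = 3576 + 6D
ΔH = Σ(broken) − Σ(formed) = (6610) − (3576 + 6D) = +3034 − 6D
Setting this equal to −1700 kJ gives 6D = 4734, so D = 789 kJ/mol.

D(C=O) ≈ 789 kJ/mol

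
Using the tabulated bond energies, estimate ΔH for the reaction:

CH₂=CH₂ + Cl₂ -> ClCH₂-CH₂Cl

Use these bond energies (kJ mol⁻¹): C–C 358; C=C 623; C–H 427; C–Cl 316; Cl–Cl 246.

Bonds broken (reactants):
  C–H: 4 × 427 = 1708
  C=C: 1 × 623 = 623
  Cl–Cl: 1 × 246 = 246
  Σ(broken) = 2577 kJ
Bonds formed (products):
  C–C: 1 × 358 = 358
  C–Cl: 2 × 316 = 632
  C–H: 4 × 427 = 1708
  Σ(formed) = 2698 kJ
ΔH = Σ(broken) − Σ(formed) = 2577 − 2698 = −121 kJ

ΔH ≈ −121 kJ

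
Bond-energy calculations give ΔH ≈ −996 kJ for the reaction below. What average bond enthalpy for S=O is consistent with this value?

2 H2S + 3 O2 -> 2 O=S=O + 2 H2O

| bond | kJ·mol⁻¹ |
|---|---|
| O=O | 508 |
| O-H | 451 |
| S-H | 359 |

D(S=O) ≈ 538 kJ/mol

Let D be the S=O bond energy.
Σ(broken) = 3×508 + 4×359 = 2960
Σ(formed) = 4×451 + 4×D = 1804 + 4D
ΔH = Σ(broken) − Σ(formed) = (2960) − (1804 + 4D) = +1156 − 4D
Setting this equal to −996 kJ gives 4D = 2152, so D = 538 kJ/mol.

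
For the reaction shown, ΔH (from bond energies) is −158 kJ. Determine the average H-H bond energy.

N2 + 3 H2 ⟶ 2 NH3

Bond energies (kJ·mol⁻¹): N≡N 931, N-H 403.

Let D be the H-H bond energy.
Σ(broken) = 3×D + 1×931 = 931 + 3D
Σ(formed) = 6×403 = 2418
ΔH = Σ(broken) − Σ(formed) = (931 + 3D) − (2418) = −1487 + 3D
Setting this equal to −158 kJ gives 3D = 1329, so D = 443 kJ/mol.

D(H-H) ≈ 443 kJ/mol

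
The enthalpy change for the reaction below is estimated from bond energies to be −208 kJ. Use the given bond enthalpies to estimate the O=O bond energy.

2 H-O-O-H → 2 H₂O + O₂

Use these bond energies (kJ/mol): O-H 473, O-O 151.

Let D be the O=O bond energy.
Σ(broken) = 4×473 + 2×151 = 2194
Σ(formed) = 4×473 + 1×D = 1892 + D
ΔH = Σ(broken) − Σ(formed) = (2194) − (1892 + D) = +302 − D
Setting this equal to −208 kJ gives D = 510 kJ/mol.

D(O=O) ≈ 510 kJ/mol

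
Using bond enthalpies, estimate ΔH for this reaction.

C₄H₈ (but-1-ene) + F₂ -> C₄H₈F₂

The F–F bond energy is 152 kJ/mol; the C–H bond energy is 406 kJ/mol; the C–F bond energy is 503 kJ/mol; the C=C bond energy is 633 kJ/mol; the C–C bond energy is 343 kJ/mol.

Bonds broken (reactants):
  C–C: 2 × 343 = 686
  C–H: 8 × 406 = 3248
  C=C: 1 × 633 = 633
  F–F: 1 × 152 = 152
  Σ(broken) = 4719 kJ
Bonds formed (products):
  C–C: 3 × 343 = 1029
  C–F: 2 × 503 = 1006
  C–H: 8 × 406 = 3248
  Σ(formed) = 5283 kJ
ΔH = Σ(broken) − Σ(formed) = 4719 − 5283 = −564 kJ

ΔH ≈ −564 kJ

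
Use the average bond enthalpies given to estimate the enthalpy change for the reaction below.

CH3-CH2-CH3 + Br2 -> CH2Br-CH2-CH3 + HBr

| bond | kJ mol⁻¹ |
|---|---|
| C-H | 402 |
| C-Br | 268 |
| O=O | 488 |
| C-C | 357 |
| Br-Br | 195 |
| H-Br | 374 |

ΔH ≈ −45 kJ

Bonds broken (reactants):
  Br-Br: 1 × 195 = 195
  C-C: 2 × 357 = 714
  C-H: 8 × 402 = 3216
  Σ(broken) = 4125 kJ
Bonds formed (products):
  C-Br: 1 × 268 = 268
  C-C: 2 × 357 = 714
  C-H: 7 × 402 = 2814
  H-Br: 1 × 374 = 374
  Σ(formed) = 4170 kJ
ΔH = Σ(broken) − Σ(formed) = 4125 − 4170 = −45 kJ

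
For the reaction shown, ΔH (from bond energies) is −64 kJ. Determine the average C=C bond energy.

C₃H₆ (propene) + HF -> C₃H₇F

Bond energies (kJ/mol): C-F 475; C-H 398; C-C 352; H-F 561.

Let D be the C=C bond energy.
Σ(broken) = 1×352 + 6×398 + 1×D + 1×561 = 3301 + D
Σ(formed) = 2×352 + 1×475 + 7×398 = 3965
ΔH = Σ(broken) − Σ(formed) = (3301 + D) − (3965) = −664 + D
Setting this equal to −64 kJ gives D = 600 kJ/mol.

D(C=C) ≈ 600 kJ/mol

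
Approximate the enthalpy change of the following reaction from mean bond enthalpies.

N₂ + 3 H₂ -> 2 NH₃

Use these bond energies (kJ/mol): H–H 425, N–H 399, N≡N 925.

ΔH ≈ −194 kJ

Bonds broken (reactants):
  H–H: 3 × 425 = 1275
  N≡N: 1 × 925 = 925
  Σ(broken) = 2200 kJ
Bonds formed (products):
  N–H: 6 × 399 = 2394
  Σ(formed) = 2394 kJ
ΔH = Σ(broken) − Σ(formed) = 2200 − 2394 = −194 kJ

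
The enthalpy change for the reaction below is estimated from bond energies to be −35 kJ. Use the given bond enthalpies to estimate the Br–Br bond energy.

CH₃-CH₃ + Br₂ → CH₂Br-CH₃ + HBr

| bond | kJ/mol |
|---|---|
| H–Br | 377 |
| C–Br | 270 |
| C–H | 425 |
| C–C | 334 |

Let D be the Br–Br bond energy.
Σ(broken) = 1×D + 1×334 + 6×425 = 2884 + D
Σ(formed) = 1×270 + 1×334 + 5×425 + 1×377 = 3106
ΔH = Σ(broken) − Σ(formed) = (2884 + D) − (3106) = −222 + D
Setting this equal to −35 kJ gives D = 187 kJ/mol.

D(Br–Br) ≈ 187 kJ/mol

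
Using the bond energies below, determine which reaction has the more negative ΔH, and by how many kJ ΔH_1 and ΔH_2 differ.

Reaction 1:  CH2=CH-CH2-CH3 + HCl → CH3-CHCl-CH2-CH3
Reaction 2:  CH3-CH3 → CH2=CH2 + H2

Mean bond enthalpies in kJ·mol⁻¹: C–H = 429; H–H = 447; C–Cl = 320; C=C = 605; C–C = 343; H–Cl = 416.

Reaction 1:
  Bonds broken (reactants):
    C–C: 2 × 343 = 686
    C–H: 8 × 429 = 3432
    C=C: 1 × 605 = 605
    H–Cl: 1 × 416 = 416
    Σ(broken) = 5139 kJ
  Bonds formed (products):
    C–C: 3 × 343 = 1029
    C–Cl: 1 × 320 = 320
    C–H: 9 × 429 = 3861
    Σ(formed) = 5210 kJ
  ΔH_1 = 5139 − 5210 = −71 kJ
Reaction 2:
  Bonds broken (reactants):
    C–C: 1 × 343 = 343
    C–H: 6 × 429 = 2574
    Σ(broken) = 2917 kJ
  Bonds formed (products):
    C–H: 4 × 429 = 1716
    C=C: 1 × 605 = 605
    H–H: 1 × 447 = 447
    Σ(formed) = 2768 kJ
  ΔH_2 = 2917 − 2768 = +149 kJ
ΔH_1 − ΔH_2 = −220 kJ, so reaction 1 has the more negative ΔH; |ΔH_1 − ΔH_2| = 220 kJ.

Reaction 1, by 220 kJ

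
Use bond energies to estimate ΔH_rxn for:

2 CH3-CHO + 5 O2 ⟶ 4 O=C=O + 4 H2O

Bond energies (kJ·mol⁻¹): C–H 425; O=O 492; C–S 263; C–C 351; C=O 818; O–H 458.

Bonds broken (reactants):
  C–C: 2 × 351 = 702
  C–H: 8 × 425 = 3400
  C=O: 2 × 818 = 1636
  O=O: 5 × 492 = 2460
  Σ(broken) = 8198 kJ
Bonds formed (products):
  C=O: 8 × 818 = 6544
  O–H: 8 × 458 = 3664
  Σ(formed) = 10208 kJ
ΔH = Σ(broken) − Σ(formed) = 8198 − 10208 = −2010 kJ

ΔH ≈ −2010 kJ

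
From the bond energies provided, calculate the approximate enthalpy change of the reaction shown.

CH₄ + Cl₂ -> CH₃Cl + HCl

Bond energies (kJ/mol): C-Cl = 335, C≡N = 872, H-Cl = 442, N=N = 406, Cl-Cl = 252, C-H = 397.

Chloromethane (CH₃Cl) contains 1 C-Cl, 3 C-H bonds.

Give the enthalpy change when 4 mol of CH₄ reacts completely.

Bonds broken (reactants):
  C-H: 4 × 397 = 1588
  Cl-Cl: 1 × 252 = 252
  Σ(broken) = 1840 kJ
Bonds formed (products):
  C-Cl: 1 × 335 = 335
  C-H: 3 × 397 = 1191
  H-Cl: 1 × 442 = 442
  Σ(formed) = 1968 kJ
ΔH = Σ(broken) − Σ(formed) = 1840 − 1968 = −128 kJ
For 4× the reaction as written: 4 × (−128) = −512 kJ

ΔH = −512 kJ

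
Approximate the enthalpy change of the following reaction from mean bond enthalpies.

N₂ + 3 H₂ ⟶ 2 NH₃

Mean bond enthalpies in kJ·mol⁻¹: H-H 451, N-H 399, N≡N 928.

Bonds broken (reactants):
  H-H: 3 × 451 = 1353
  N≡N: 1 × 928 = 928
  Σ(broken) = 2281 kJ
Bonds formed (products):
  N-H: 6 × 399 = 2394
  Σ(formed) = 2394 kJ
ΔH = Σ(broken) − Σ(formed) = 2281 − 2394 = −113 kJ

ΔH ≈ −113 kJ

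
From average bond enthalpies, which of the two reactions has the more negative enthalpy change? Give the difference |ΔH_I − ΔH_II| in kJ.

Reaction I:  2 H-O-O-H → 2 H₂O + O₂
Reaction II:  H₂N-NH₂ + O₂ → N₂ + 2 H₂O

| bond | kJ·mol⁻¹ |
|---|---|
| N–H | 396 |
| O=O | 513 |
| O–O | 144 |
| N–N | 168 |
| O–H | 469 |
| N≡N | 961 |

Reaction II, by 347 kJ

Reaction I:
  Bonds broken (reactants):
    O–H: 4 × 469 = 1876
    O–O: 2 × 144 = 288
    Σ(broken) = 2164 kJ
  Bonds formed (products):
    O–H: 4 × 469 = 1876
    O=O: 1 × 513 = 513
    Σ(formed) = 2389 kJ
  ΔH_I = 2164 − 2389 = −225 kJ
Reaction II:
  Bonds broken (reactants):
    N–H: 4 × 396 = 1584
    N–N: 1 × 168 = 168
    O=O: 1 × 513 = 513
    Σ(broken) = 2265 kJ
  Bonds formed (products):
    N≡N: 1 × 961 = 961
    O–H: 4 × 469 = 1876
    Σ(formed) = 2837 kJ
  ΔH_II = 2265 − 2837 = −572 kJ
ΔH_I − ΔH_II = +347 kJ, so reaction II has the more negative ΔH; |ΔH_I − ΔH_II| = 347 kJ.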